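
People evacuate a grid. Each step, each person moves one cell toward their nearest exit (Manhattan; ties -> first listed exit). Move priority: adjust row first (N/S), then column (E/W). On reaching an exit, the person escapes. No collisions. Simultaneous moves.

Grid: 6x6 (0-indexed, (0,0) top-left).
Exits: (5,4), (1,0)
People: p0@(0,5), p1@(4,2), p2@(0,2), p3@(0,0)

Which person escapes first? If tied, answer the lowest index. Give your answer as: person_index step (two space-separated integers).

Answer: 3 1

Derivation:
Step 1: p0:(0,5)->(1,5) | p1:(4,2)->(5,2) | p2:(0,2)->(1,2) | p3:(0,0)->(1,0)->EXIT
Step 2: p0:(1,5)->(2,5) | p1:(5,2)->(5,3) | p2:(1,2)->(1,1) | p3:escaped
Step 3: p0:(2,5)->(3,5) | p1:(5,3)->(5,4)->EXIT | p2:(1,1)->(1,0)->EXIT | p3:escaped
Step 4: p0:(3,5)->(4,5) | p1:escaped | p2:escaped | p3:escaped
Step 5: p0:(4,5)->(5,5) | p1:escaped | p2:escaped | p3:escaped
Step 6: p0:(5,5)->(5,4)->EXIT | p1:escaped | p2:escaped | p3:escaped
Exit steps: [6, 3, 3, 1]
First to escape: p3 at step 1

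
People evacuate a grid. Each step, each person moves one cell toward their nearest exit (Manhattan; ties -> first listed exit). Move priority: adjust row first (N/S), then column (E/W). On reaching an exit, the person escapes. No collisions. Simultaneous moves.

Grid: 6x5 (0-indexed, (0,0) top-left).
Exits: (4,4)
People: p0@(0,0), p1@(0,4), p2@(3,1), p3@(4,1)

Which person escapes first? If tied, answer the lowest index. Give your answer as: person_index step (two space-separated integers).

Step 1: p0:(0,0)->(1,0) | p1:(0,4)->(1,4) | p2:(3,1)->(4,1) | p3:(4,1)->(4,2)
Step 2: p0:(1,0)->(2,0) | p1:(1,4)->(2,4) | p2:(4,1)->(4,2) | p3:(4,2)->(4,3)
Step 3: p0:(2,0)->(3,0) | p1:(2,4)->(3,4) | p2:(4,2)->(4,3) | p3:(4,3)->(4,4)->EXIT
Step 4: p0:(3,0)->(4,0) | p1:(3,4)->(4,4)->EXIT | p2:(4,3)->(4,4)->EXIT | p3:escaped
Step 5: p0:(4,0)->(4,1) | p1:escaped | p2:escaped | p3:escaped
Step 6: p0:(4,1)->(4,2) | p1:escaped | p2:escaped | p3:escaped
Step 7: p0:(4,2)->(4,3) | p1:escaped | p2:escaped | p3:escaped
Step 8: p0:(4,3)->(4,4)->EXIT | p1:escaped | p2:escaped | p3:escaped
Exit steps: [8, 4, 4, 3]
First to escape: p3 at step 3

Answer: 3 3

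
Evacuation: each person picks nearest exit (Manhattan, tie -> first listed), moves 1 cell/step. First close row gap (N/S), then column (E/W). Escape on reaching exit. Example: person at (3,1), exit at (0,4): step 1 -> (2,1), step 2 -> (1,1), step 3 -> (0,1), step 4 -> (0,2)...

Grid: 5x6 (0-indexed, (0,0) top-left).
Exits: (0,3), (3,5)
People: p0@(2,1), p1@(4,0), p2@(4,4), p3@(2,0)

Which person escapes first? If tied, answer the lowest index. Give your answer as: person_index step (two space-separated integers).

Answer: 2 2

Derivation:
Step 1: p0:(2,1)->(1,1) | p1:(4,0)->(3,0) | p2:(4,4)->(3,4) | p3:(2,0)->(1,0)
Step 2: p0:(1,1)->(0,1) | p1:(3,0)->(3,1) | p2:(3,4)->(3,5)->EXIT | p3:(1,0)->(0,0)
Step 3: p0:(0,1)->(0,2) | p1:(3,1)->(3,2) | p2:escaped | p3:(0,0)->(0,1)
Step 4: p0:(0,2)->(0,3)->EXIT | p1:(3,2)->(3,3) | p2:escaped | p3:(0,1)->(0,2)
Step 5: p0:escaped | p1:(3,3)->(3,4) | p2:escaped | p3:(0,2)->(0,3)->EXIT
Step 6: p0:escaped | p1:(3,4)->(3,5)->EXIT | p2:escaped | p3:escaped
Exit steps: [4, 6, 2, 5]
First to escape: p2 at step 2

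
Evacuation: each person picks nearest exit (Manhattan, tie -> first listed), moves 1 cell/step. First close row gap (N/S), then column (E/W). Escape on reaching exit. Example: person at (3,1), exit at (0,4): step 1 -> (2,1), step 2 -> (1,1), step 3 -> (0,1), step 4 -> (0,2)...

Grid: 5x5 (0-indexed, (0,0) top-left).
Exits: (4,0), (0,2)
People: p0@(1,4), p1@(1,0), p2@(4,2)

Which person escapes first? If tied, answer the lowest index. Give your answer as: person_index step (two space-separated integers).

Step 1: p0:(1,4)->(0,4) | p1:(1,0)->(2,0) | p2:(4,2)->(4,1)
Step 2: p0:(0,4)->(0,3) | p1:(2,0)->(3,0) | p2:(4,1)->(4,0)->EXIT
Step 3: p0:(0,3)->(0,2)->EXIT | p1:(3,0)->(4,0)->EXIT | p2:escaped
Exit steps: [3, 3, 2]
First to escape: p2 at step 2

Answer: 2 2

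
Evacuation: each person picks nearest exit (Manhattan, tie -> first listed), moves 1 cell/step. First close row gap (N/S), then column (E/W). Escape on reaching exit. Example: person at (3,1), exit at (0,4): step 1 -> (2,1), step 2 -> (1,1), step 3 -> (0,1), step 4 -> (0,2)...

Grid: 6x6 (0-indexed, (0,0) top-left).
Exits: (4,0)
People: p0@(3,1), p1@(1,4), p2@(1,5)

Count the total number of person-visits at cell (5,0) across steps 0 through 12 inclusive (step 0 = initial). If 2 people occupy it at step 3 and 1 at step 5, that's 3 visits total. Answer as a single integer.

Step 0: p0@(3,1) p1@(1,4) p2@(1,5) -> at (5,0): 0 [-], cum=0
Step 1: p0@(4,1) p1@(2,4) p2@(2,5) -> at (5,0): 0 [-], cum=0
Step 2: p0@ESC p1@(3,4) p2@(3,5) -> at (5,0): 0 [-], cum=0
Step 3: p0@ESC p1@(4,4) p2@(4,5) -> at (5,0): 0 [-], cum=0
Step 4: p0@ESC p1@(4,3) p2@(4,4) -> at (5,0): 0 [-], cum=0
Step 5: p0@ESC p1@(4,2) p2@(4,3) -> at (5,0): 0 [-], cum=0
Step 6: p0@ESC p1@(4,1) p2@(4,2) -> at (5,0): 0 [-], cum=0
Step 7: p0@ESC p1@ESC p2@(4,1) -> at (5,0): 0 [-], cum=0
Step 8: p0@ESC p1@ESC p2@ESC -> at (5,0): 0 [-], cum=0
Total visits = 0

Answer: 0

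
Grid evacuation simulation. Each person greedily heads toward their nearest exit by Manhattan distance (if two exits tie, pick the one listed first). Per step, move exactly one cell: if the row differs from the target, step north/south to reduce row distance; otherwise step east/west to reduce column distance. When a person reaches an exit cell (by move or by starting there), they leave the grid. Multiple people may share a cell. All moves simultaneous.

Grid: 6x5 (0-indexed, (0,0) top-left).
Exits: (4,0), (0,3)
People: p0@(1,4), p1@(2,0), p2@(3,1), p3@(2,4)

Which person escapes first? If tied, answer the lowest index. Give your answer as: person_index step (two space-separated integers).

Step 1: p0:(1,4)->(0,4) | p1:(2,0)->(3,0) | p2:(3,1)->(4,1) | p3:(2,4)->(1,4)
Step 2: p0:(0,4)->(0,3)->EXIT | p1:(3,0)->(4,0)->EXIT | p2:(4,1)->(4,0)->EXIT | p3:(1,4)->(0,4)
Step 3: p0:escaped | p1:escaped | p2:escaped | p3:(0,4)->(0,3)->EXIT
Exit steps: [2, 2, 2, 3]
First to escape: p0 at step 2

Answer: 0 2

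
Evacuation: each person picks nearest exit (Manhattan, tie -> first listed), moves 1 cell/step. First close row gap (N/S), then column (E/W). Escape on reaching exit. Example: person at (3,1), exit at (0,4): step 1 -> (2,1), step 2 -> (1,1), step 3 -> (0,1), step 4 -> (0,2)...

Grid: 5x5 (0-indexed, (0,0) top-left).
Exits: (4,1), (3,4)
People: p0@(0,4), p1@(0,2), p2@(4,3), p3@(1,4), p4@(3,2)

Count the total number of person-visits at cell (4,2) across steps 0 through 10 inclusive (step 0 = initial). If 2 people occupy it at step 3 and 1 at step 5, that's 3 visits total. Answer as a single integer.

Answer: 3

Derivation:
Step 0: p0@(0,4) p1@(0,2) p2@(4,3) p3@(1,4) p4@(3,2) -> at (4,2): 0 [-], cum=0
Step 1: p0@(1,4) p1@(1,2) p2@(4,2) p3@(2,4) p4@(4,2) -> at (4,2): 2 [p2,p4], cum=2
Step 2: p0@(2,4) p1@(2,2) p2@ESC p3@ESC p4@ESC -> at (4,2): 0 [-], cum=2
Step 3: p0@ESC p1@(3,2) p2@ESC p3@ESC p4@ESC -> at (4,2): 0 [-], cum=2
Step 4: p0@ESC p1@(4,2) p2@ESC p3@ESC p4@ESC -> at (4,2): 1 [p1], cum=3
Step 5: p0@ESC p1@ESC p2@ESC p3@ESC p4@ESC -> at (4,2): 0 [-], cum=3
Total visits = 3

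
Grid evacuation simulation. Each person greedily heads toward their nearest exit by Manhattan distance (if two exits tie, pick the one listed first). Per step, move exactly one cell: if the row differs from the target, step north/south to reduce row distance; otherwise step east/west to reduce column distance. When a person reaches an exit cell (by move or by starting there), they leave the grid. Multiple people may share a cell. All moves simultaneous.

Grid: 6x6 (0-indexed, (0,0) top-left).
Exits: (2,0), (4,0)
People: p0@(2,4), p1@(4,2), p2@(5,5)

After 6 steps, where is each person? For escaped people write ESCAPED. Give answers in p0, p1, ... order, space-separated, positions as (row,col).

Step 1: p0:(2,4)->(2,3) | p1:(4,2)->(4,1) | p2:(5,5)->(4,5)
Step 2: p0:(2,3)->(2,2) | p1:(4,1)->(4,0)->EXIT | p2:(4,5)->(4,4)
Step 3: p0:(2,2)->(2,1) | p1:escaped | p2:(4,4)->(4,3)
Step 4: p0:(2,1)->(2,0)->EXIT | p1:escaped | p2:(4,3)->(4,2)
Step 5: p0:escaped | p1:escaped | p2:(4,2)->(4,1)
Step 6: p0:escaped | p1:escaped | p2:(4,1)->(4,0)->EXIT

ESCAPED ESCAPED ESCAPED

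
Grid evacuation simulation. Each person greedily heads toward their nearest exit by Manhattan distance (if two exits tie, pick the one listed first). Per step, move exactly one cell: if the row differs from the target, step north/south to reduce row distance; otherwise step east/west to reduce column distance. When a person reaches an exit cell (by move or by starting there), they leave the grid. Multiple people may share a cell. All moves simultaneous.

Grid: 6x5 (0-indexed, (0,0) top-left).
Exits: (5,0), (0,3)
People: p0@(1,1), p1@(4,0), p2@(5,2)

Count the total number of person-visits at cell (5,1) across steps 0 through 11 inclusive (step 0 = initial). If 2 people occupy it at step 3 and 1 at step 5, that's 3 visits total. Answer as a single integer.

Answer: 1

Derivation:
Step 0: p0@(1,1) p1@(4,0) p2@(5,2) -> at (5,1): 0 [-], cum=0
Step 1: p0@(0,1) p1@ESC p2@(5,1) -> at (5,1): 1 [p2], cum=1
Step 2: p0@(0,2) p1@ESC p2@ESC -> at (5,1): 0 [-], cum=1
Step 3: p0@ESC p1@ESC p2@ESC -> at (5,1): 0 [-], cum=1
Total visits = 1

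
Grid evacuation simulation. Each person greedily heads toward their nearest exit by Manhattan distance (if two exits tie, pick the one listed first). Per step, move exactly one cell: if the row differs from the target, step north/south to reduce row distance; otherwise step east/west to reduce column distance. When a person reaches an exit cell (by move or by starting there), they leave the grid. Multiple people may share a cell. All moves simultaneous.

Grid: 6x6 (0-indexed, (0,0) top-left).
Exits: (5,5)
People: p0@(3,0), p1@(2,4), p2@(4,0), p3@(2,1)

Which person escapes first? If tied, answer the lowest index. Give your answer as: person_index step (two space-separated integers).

Answer: 1 4

Derivation:
Step 1: p0:(3,0)->(4,0) | p1:(2,4)->(3,4) | p2:(4,0)->(5,0) | p3:(2,1)->(3,1)
Step 2: p0:(4,0)->(5,0) | p1:(3,4)->(4,4) | p2:(5,0)->(5,1) | p3:(3,1)->(4,1)
Step 3: p0:(5,0)->(5,1) | p1:(4,4)->(5,4) | p2:(5,1)->(5,2) | p3:(4,1)->(5,1)
Step 4: p0:(5,1)->(5,2) | p1:(5,4)->(5,5)->EXIT | p2:(5,2)->(5,3) | p3:(5,1)->(5,2)
Step 5: p0:(5,2)->(5,3) | p1:escaped | p2:(5,3)->(5,4) | p3:(5,2)->(5,3)
Step 6: p0:(5,3)->(5,4) | p1:escaped | p2:(5,4)->(5,5)->EXIT | p3:(5,3)->(5,4)
Step 7: p0:(5,4)->(5,5)->EXIT | p1:escaped | p2:escaped | p3:(5,4)->(5,5)->EXIT
Exit steps: [7, 4, 6, 7]
First to escape: p1 at step 4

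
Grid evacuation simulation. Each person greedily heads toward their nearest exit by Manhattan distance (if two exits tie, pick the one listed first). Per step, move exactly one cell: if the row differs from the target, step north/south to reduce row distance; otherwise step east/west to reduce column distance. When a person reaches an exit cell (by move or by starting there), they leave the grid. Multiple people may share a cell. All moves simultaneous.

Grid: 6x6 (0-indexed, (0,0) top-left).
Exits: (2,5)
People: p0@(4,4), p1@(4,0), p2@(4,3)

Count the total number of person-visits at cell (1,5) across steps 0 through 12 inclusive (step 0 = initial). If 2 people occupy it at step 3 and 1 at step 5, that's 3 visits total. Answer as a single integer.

Step 0: p0@(4,4) p1@(4,0) p2@(4,3) -> at (1,5): 0 [-], cum=0
Step 1: p0@(3,4) p1@(3,0) p2@(3,3) -> at (1,5): 0 [-], cum=0
Step 2: p0@(2,4) p1@(2,0) p2@(2,3) -> at (1,5): 0 [-], cum=0
Step 3: p0@ESC p1@(2,1) p2@(2,4) -> at (1,5): 0 [-], cum=0
Step 4: p0@ESC p1@(2,2) p2@ESC -> at (1,5): 0 [-], cum=0
Step 5: p0@ESC p1@(2,3) p2@ESC -> at (1,5): 0 [-], cum=0
Step 6: p0@ESC p1@(2,4) p2@ESC -> at (1,5): 0 [-], cum=0
Step 7: p0@ESC p1@ESC p2@ESC -> at (1,5): 0 [-], cum=0
Total visits = 0

Answer: 0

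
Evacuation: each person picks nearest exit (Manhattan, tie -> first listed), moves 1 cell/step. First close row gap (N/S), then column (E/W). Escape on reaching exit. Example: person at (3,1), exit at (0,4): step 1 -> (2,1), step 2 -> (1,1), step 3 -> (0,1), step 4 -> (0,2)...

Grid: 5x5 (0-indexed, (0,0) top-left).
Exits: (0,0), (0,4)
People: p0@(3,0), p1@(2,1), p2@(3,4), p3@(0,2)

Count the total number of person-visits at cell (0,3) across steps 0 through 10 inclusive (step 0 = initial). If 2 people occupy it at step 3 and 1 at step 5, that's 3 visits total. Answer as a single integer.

Step 0: p0@(3,0) p1@(2,1) p2@(3,4) p3@(0,2) -> at (0,3): 0 [-], cum=0
Step 1: p0@(2,0) p1@(1,1) p2@(2,4) p3@(0,1) -> at (0,3): 0 [-], cum=0
Step 2: p0@(1,0) p1@(0,1) p2@(1,4) p3@ESC -> at (0,3): 0 [-], cum=0
Step 3: p0@ESC p1@ESC p2@ESC p3@ESC -> at (0,3): 0 [-], cum=0
Total visits = 0

Answer: 0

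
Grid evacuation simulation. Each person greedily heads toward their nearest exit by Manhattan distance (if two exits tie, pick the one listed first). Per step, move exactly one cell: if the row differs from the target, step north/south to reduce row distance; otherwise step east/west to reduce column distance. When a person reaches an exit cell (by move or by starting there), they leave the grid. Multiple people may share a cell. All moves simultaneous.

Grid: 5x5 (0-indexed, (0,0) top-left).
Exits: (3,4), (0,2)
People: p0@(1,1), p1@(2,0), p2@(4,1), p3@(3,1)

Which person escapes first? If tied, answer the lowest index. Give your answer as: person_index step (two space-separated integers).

Step 1: p0:(1,1)->(0,1) | p1:(2,0)->(1,0) | p2:(4,1)->(3,1) | p3:(3,1)->(3,2)
Step 2: p0:(0,1)->(0,2)->EXIT | p1:(1,0)->(0,0) | p2:(3,1)->(3,2) | p3:(3,2)->(3,3)
Step 3: p0:escaped | p1:(0,0)->(0,1) | p2:(3,2)->(3,3) | p3:(3,3)->(3,4)->EXIT
Step 4: p0:escaped | p1:(0,1)->(0,2)->EXIT | p2:(3,3)->(3,4)->EXIT | p3:escaped
Exit steps: [2, 4, 4, 3]
First to escape: p0 at step 2

Answer: 0 2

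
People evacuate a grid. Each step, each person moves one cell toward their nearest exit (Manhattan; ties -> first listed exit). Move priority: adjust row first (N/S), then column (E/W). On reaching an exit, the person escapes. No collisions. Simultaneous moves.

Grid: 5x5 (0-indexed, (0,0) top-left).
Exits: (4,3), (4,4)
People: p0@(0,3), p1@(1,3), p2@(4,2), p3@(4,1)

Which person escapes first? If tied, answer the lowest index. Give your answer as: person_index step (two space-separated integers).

Step 1: p0:(0,3)->(1,3) | p1:(1,3)->(2,3) | p2:(4,2)->(4,3)->EXIT | p3:(4,1)->(4,2)
Step 2: p0:(1,3)->(2,3) | p1:(2,3)->(3,3) | p2:escaped | p3:(4,2)->(4,3)->EXIT
Step 3: p0:(2,3)->(3,3) | p1:(3,3)->(4,3)->EXIT | p2:escaped | p3:escaped
Step 4: p0:(3,3)->(4,3)->EXIT | p1:escaped | p2:escaped | p3:escaped
Exit steps: [4, 3, 1, 2]
First to escape: p2 at step 1

Answer: 2 1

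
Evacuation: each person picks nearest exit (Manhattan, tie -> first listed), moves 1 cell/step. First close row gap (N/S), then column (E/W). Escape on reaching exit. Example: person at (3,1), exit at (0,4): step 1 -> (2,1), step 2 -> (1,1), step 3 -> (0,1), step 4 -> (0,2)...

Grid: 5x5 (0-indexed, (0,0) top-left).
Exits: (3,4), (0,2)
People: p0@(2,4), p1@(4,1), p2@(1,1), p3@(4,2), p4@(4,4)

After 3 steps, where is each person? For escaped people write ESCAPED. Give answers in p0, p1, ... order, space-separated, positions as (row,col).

Step 1: p0:(2,4)->(3,4)->EXIT | p1:(4,1)->(3,1) | p2:(1,1)->(0,1) | p3:(4,2)->(3,2) | p4:(4,4)->(3,4)->EXIT
Step 2: p0:escaped | p1:(3,1)->(3,2) | p2:(0,1)->(0,2)->EXIT | p3:(3,2)->(3,3) | p4:escaped
Step 3: p0:escaped | p1:(3,2)->(3,3) | p2:escaped | p3:(3,3)->(3,4)->EXIT | p4:escaped

ESCAPED (3,3) ESCAPED ESCAPED ESCAPED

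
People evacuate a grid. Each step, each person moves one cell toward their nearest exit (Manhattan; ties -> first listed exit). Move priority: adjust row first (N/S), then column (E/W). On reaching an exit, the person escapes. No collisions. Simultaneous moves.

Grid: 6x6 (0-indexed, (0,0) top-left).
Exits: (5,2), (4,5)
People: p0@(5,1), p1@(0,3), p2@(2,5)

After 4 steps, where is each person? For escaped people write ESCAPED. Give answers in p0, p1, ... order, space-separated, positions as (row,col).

Step 1: p0:(5,1)->(5,2)->EXIT | p1:(0,3)->(1,3) | p2:(2,5)->(3,5)
Step 2: p0:escaped | p1:(1,3)->(2,3) | p2:(3,5)->(4,5)->EXIT
Step 3: p0:escaped | p1:(2,3)->(3,3) | p2:escaped
Step 4: p0:escaped | p1:(3,3)->(4,3) | p2:escaped

ESCAPED (4,3) ESCAPED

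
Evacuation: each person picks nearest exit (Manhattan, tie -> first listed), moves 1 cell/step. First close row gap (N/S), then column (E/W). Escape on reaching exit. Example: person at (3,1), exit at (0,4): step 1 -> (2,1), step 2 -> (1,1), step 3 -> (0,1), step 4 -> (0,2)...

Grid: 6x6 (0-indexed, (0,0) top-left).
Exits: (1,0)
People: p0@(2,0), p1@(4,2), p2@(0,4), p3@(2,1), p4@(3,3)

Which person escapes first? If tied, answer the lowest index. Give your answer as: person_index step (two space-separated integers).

Step 1: p0:(2,0)->(1,0)->EXIT | p1:(4,2)->(3,2) | p2:(0,4)->(1,4) | p3:(2,1)->(1,1) | p4:(3,3)->(2,3)
Step 2: p0:escaped | p1:(3,2)->(2,2) | p2:(1,4)->(1,3) | p3:(1,1)->(1,0)->EXIT | p4:(2,3)->(1,3)
Step 3: p0:escaped | p1:(2,2)->(1,2) | p2:(1,3)->(1,2) | p3:escaped | p4:(1,3)->(1,2)
Step 4: p0:escaped | p1:(1,2)->(1,1) | p2:(1,2)->(1,1) | p3:escaped | p4:(1,2)->(1,1)
Step 5: p0:escaped | p1:(1,1)->(1,0)->EXIT | p2:(1,1)->(1,0)->EXIT | p3:escaped | p4:(1,1)->(1,0)->EXIT
Exit steps: [1, 5, 5, 2, 5]
First to escape: p0 at step 1

Answer: 0 1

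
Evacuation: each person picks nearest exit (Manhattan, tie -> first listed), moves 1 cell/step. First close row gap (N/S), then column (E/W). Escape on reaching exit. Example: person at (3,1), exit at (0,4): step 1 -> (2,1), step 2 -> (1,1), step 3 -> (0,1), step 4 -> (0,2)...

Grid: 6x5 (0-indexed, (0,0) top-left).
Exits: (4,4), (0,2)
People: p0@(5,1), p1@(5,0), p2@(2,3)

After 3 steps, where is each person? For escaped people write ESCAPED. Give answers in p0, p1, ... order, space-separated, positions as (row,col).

Step 1: p0:(5,1)->(4,1) | p1:(5,0)->(4,0) | p2:(2,3)->(3,3)
Step 2: p0:(4,1)->(4,2) | p1:(4,0)->(4,1) | p2:(3,3)->(4,3)
Step 3: p0:(4,2)->(4,3) | p1:(4,1)->(4,2) | p2:(4,3)->(4,4)->EXIT

(4,3) (4,2) ESCAPED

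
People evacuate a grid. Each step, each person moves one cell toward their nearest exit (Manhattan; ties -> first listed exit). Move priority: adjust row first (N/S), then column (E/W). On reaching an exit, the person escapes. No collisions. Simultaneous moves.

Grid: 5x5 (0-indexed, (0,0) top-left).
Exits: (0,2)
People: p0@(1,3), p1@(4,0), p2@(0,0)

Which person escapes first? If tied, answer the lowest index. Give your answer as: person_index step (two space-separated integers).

Answer: 0 2

Derivation:
Step 1: p0:(1,3)->(0,3) | p1:(4,0)->(3,0) | p2:(0,0)->(0,1)
Step 2: p0:(0,3)->(0,2)->EXIT | p1:(3,0)->(2,0) | p2:(0,1)->(0,2)->EXIT
Step 3: p0:escaped | p1:(2,0)->(1,0) | p2:escaped
Step 4: p0:escaped | p1:(1,0)->(0,0) | p2:escaped
Step 5: p0:escaped | p1:(0,0)->(0,1) | p2:escaped
Step 6: p0:escaped | p1:(0,1)->(0,2)->EXIT | p2:escaped
Exit steps: [2, 6, 2]
First to escape: p0 at step 2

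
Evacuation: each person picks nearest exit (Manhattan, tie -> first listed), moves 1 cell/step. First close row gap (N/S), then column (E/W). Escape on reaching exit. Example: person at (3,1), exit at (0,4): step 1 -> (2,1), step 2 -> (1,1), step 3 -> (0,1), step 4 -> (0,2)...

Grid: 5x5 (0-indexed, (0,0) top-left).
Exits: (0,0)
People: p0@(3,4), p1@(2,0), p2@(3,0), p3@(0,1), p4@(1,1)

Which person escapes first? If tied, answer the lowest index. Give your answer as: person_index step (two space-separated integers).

Answer: 3 1

Derivation:
Step 1: p0:(3,4)->(2,4) | p1:(2,0)->(1,0) | p2:(3,0)->(2,0) | p3:(0,1)->(0,0)->EXIT | p4:(1,1)->(0,1)
Step 2: p0:(2,4)->(1,4) | p1:(1,0)->(0,0)->EXIT | p2:(2,0)->(1,0) | p3:escaped | p4:(0,1)->(0,0)->EXIT
Step 3: p0:(1,4)->(0,4) | p1:escaped | p2:(1,0)->(0,0)->EXIT | p3:escaped | p4:escaped
Step 4: p0:(0,4)->(0,3) | p1:escaped | p2:escaped | p3:escaped | p4:escaped
Step 5: p0:(0,3)->(0,2) | p1:escaped | p2:escaped | p3:escaped | p4:escaped
Step 6: p0:(0,2)->(0,1) | p1:escaped | p2:escaped | p3:escaped | p4:escaped
Step 7: p0:(0,1)->(0,0)->EXIT | p1:escaped | p2:escaped | p3:escaped | p4:escaped
Exit steps: [7, 2, 3, 1, 2]
First to escape: p3 at step 1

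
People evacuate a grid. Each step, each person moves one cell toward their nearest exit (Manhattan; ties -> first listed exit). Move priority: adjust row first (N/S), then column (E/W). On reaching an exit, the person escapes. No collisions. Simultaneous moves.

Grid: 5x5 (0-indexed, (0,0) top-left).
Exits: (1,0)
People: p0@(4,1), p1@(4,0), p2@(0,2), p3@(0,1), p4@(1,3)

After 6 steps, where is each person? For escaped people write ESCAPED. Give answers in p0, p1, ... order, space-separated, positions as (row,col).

Step 1: p0:(4,1)->(3,1) | p1:(4,0)->(3,0) | p2:(0,2)->(1,2) | p3:(0,1)->(1,1) | p4:(1,3)->(1,2)
Step 2: p0:(3,1)->(2,1) | p1:(3,0)->(2,0) | p2:(1,2)->(1,1) | p3:(1,1)->(1,0)->EXIT | p4:(1,2)->(1,1)
Step 3: p0:(2,1)->(1,1) | p1:(2,0)->(1,0)->EXIT | p2:(1,1)->(1,0)->EXIT | p3:escaped | p4:(1,1)->(1,0)->EXIT
Step 4: p0:(1,1)->(1,0)->EXIT | p1:escaped | p2:escaped | p3:escaped | p4:escaped

ESCAPED ESCAPED ESCAPED ESCAPED ESCAPED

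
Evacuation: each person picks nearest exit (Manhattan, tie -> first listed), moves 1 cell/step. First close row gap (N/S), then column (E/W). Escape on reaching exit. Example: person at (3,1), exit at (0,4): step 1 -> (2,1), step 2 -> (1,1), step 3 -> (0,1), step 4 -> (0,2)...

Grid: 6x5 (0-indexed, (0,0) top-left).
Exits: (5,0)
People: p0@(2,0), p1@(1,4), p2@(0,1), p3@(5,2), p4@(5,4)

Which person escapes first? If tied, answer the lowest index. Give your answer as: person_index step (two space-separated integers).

Answer: 3 2

Derivation:
Step 1: p0:(2,0)->(3,0) | p1:(1,4)->(2,4) | p2:(0,1)->(1,1) | p3:(5,2)->(5,1) | p4:(5,4)->(5,3)
Step 2: p0:(3,0)->(4,0) | p1:(2,4)->(3,4) | p2:(1,1)->(2,1) | p3:(5,1)->(5,0)->EXIT | p4:(5,3)->(5,2)
Step 3: p0:(4,0)->(5,0)->EXIT | p1:(3,4)->(4,4) | p2:(2,1)->(3,1) | p3:escaped | p4:(5,2)->(5,1)
Step 4: p0:escaped | p1:(4,4)->(5,4) | p2:(3,1)->(4,1) | p3:escaped | p4:(5,1)->(5,0)->EXIT
Step 5: p0:escaped | p1:(5,4)->(5,3) | p2:(4,1)->(5,1) | p3:escaped | p4:escaped
Step 6: p0:escaped | p1:(5,3)->(5,2) | p2:(5,1)->(5,0)->EXIT | p3:escaped | p4:escaped
Step 7: p0:escaped | p1:(5,2)->(5,1) | p2:escaped | p3:escaped | p4:escaped
Step 8: p0:escaped | p1:(5,1)->(5,0)->EXIT | p2:escaped | p3:escaped | p4:escaped
Exit steps: [3, 8, 6, 2, 4]
First to escape: p3 at step 2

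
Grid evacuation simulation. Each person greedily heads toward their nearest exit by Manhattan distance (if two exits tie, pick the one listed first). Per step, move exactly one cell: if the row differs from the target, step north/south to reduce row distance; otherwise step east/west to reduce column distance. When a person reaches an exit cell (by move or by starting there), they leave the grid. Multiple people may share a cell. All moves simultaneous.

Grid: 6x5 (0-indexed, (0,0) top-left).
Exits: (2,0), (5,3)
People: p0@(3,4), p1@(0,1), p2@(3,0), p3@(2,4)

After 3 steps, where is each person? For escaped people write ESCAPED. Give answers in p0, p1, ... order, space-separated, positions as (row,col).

Step 1: p0:(3,4)->(4,4) | p1:(0,1)->(1,1) | p2:(3,0)->(2,0)->EXIT | p3:(2,4)->(2,3)
Step 2: p0:(4,4)->(5,4) | p1:(1,1)->(2,1) | p2:escaped | p3:(2,3)->(2,2)
Step 3: p0:(5,4)->(5,3)->EXIT | p1:(2,1)->(2,0)->EXIT | p2:escaped | p3:(2,2)->(2,1)

ESCAPED ESCAPED ESCAPED (2,1)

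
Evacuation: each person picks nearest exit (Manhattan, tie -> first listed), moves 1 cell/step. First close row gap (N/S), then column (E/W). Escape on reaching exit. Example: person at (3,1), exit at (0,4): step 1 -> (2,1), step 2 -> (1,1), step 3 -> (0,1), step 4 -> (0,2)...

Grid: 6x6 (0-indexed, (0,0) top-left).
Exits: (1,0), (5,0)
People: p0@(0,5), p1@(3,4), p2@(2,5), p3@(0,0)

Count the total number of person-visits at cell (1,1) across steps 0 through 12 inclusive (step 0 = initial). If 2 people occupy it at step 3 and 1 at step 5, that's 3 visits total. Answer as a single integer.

Step 0: p0@(0,5) p1@(3,4) p2@(2,5) p3@(0,0) -> at (1,1): 0 [-], cum=0
Step 1: p0@(1,5) p1@(2,4) p2@(1,5) p3@ESC -> at (1,1): 0 [-], cum=0
Step 2: p0@(1,4) p1@(1,4) p2@(1,4) p3@ESC -> at (1,1): 0 [-], cum=0
Step 3: p0@(1,3) p1@(1,3) p2@(1,3) p3@ESC -> at (1,1): 0 [-], cum=0
Step 4: p0@(1,2) p1@(1,2) p2@(1,2) p3@ESC -> at (1,1): 0 [-], cum=0
Step 5: p0@(1,1) p1@(1,1) p2@(1,1) p3@ESC -> at (1,1): 3 [p0,p1,p2], cum=3
Step 6: p0@ESC p1@ESC p2@ESC p3@ESC -> at (1,1): 0 [-], cum=3
Total visits = 3

Answer: 3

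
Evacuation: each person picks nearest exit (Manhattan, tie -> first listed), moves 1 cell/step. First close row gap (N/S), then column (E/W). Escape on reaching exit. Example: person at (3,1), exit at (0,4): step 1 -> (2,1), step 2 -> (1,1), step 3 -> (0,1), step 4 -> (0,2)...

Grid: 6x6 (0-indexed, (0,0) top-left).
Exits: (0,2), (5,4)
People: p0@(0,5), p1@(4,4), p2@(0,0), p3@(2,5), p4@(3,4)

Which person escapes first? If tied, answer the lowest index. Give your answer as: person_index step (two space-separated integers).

Answer: 1 1

Derivation:
Step 1: p0:(0,5)->(0,4) | p1:(4,4)->(5,4)->EXIT | p2:(0,0)->(0,1) | p3:(2,5)->(3,5) | p4:(3,4)->(4,4)
Step 2: p0:(0,4)->(0,3) | p1:escaped | p2:(0,1)->(0,2)->EXIT | p3:(3,5)->(4,5) | p4:(4,4)->(5,4)->EXIT
Step 3: p0:(0,3)->(0,2)->EXIT | p1:escaped | p2:escaped | p3:(4,5)->(5,5) | p4:escaped
Step 4: p0:escaped | p1:escaped | p2:escaped | p3:(5,5)->(5,4)->EXIT | p4:escaped
Exit steps: [3, 1, 2, 4, 2]
First to escape: p1 at step 1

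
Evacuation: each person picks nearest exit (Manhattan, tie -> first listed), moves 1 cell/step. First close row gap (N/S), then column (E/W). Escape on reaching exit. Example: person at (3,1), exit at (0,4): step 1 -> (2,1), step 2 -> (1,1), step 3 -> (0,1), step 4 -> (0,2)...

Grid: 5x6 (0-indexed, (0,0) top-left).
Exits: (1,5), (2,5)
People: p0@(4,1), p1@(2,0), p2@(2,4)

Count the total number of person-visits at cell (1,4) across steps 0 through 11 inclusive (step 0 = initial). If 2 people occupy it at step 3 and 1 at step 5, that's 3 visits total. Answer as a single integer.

Answer: 0

Derivation:
Step 0: p0@(4,1) p1@(2,0) p2@(2,4) -> at (1,4): 0 [-], cum=0
Step 1: p0@(3,1) p1@(2,1) p2@ESC -> at (1,4): 0 [-], cum=0
Step 2: p0@(2,1) p1@(2,2) p2@ESC -> at (1,4): 0 [-], cum=0
Step 3: p0@(2,2) p1@(2,3) p2@ESC -> at (1,4): 0 [-], cum=0
Step 4: p0@(2,3) p1@(2,4) p2@ESC -> at (1,4): 0 [-], cum=0
Step 5: p0@(2,4) p1@ESC p2@ESC -> at (1,4): 0 [-], cum=0
Step 6: p0@ESC p1@ESC p2@ESC -> at (1,4): 0 [-], cum=0
Total visits = 0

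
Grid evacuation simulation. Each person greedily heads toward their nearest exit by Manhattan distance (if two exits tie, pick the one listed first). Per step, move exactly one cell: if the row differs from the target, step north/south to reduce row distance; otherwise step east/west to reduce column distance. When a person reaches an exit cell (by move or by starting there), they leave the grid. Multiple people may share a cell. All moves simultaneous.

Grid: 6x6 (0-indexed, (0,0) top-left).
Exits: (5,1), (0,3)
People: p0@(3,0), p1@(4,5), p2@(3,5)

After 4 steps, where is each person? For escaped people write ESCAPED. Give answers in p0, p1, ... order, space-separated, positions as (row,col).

Step 1: p0:(3,0)->(4,0) | p1:(4,5)->(5,5) | p2:(3,5)->(2,5)
Step 2: p0:(4,0)->(5,0) | p1:(5,5)->(5,4) | p2:(2,5)->(1,5)
Step 3: p0:(5,0)->(5,1)->EXIT | p1:(5,4)->(5,3) | p2:(1,5)->(0,5)
Step 4: p0:escaped | p1:(5,3)->(5,2) | p2:(0,5)->(0,4)

ESCAPED (5,2) (0,4)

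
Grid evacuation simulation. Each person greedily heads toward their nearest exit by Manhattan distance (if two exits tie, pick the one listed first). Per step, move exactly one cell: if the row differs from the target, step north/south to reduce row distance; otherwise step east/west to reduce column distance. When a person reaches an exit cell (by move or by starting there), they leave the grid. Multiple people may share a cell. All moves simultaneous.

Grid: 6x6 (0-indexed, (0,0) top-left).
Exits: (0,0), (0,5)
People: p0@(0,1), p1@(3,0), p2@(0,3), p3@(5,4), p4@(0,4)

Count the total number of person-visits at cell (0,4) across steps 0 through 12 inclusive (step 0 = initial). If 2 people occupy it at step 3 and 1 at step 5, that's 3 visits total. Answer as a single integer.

Step 0: p0@(0,1) p1@(3,0) p2@(0,3) p3@(5,4) p4@(0,4) -> at (0,4): 1 [p4], cum=1
Step 1: p0@ESC p1@(2,0) p2@(0,4) p3@(4,4) p4@ESC -> at (0,4): 1 [p2], cum=2
Step 2: p0@ESC p1@(1,0) p2@ESC p3@(3,4) p4@ESC -> at (0,4): 0 [-], cum=2
Step 3: p0@ESC p1@ESC p2@ESC p3@(2,4) p4@ESC -> at (0,4): 0 [-], cum=2
Step 4: p0@ESC p1@ESC p2@ESC p3@(1,4) p4@ESC -> at (0,4): 0 [-], cum=2
Step 5: p0@ESC p1@ESC p2@ESC p3@(0,4) p4@ESC -> at (0,4): 1 [p3], cum=3
Step 6: p0@ESC p1@ESC p2@ESC p3@ESC p4@ESC -> at (0,4): 0 [-], cum=3
Total visits = 3

Answer: 3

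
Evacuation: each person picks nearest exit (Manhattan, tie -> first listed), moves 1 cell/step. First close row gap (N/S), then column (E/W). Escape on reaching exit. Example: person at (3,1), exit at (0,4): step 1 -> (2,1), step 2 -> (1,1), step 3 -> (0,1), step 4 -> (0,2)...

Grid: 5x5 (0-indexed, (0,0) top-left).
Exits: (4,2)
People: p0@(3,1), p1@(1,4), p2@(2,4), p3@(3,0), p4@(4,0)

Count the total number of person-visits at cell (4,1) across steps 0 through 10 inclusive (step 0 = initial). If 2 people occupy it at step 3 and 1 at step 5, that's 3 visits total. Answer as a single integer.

Step 0: p0@(3,1) p1@(1,4) p2@(2,4) p3@(3,0) p4@(4,0) -> at (4,1): 0 [-], cum=0
Step 1: p0@(4,1) p1@(2,4) p2@(3,4) p3@(4,0) p4@(4,1) -> at (4,1): 2 [p0,p4], cum=2
Step 2: p0@ESC p1@(3,4) p2@(4,4) p3@(4,1) p4@ESC -> at (4,1): 1 [p3], cum=3
Step 3: p0@ESC p1@(4,4) p2@(4,3) p3@ESC p4@ESC -> at (4,1): 0 [-], cum=3
Step 4: p0@ESC p1@(4,3) p2@ESC p3@ESC p4@ESC -> at (4,1): 0 [-], cum=3
Step 5: p0@ESC p1@ESC p2@ESC p3@ESC p4@ESC -> at (4,1): 0 [-], cum=3
Total visits = 3

Answer: 3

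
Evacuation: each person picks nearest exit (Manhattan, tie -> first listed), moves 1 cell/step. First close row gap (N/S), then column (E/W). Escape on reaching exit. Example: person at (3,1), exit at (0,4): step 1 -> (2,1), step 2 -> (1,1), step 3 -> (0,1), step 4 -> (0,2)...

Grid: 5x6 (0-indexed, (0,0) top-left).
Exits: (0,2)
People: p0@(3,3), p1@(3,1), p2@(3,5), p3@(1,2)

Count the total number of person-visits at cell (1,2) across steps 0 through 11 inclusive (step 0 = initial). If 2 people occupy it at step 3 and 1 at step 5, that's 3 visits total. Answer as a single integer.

Answer: 1

Derivation:
Step 0: p0@(3,3) p1@(3,1) p2@(3,5) p3@(1,2) -> at (1,2): 1 [p3], cum=1
Step 1: p0@(2,3) p1@(2,1) p2@(2,5) p3@ESC -> at (1,2): 0 [-], cum=1
Step 2: p0@(1,3) p1@(1,1) p2@(1,5) p3@ESC -> at (1,2): 0 [-], cum=1
Step 3: p0@(0,3) p1@(0,1) p2@(0,5) p3@ESC -> at (1,2): 0 [-], cum=1
Step 4: p0@ESC p1@ESC p2@(0,4) p3@ESC -> at (1,2): 0 [-], cum=1
Step 5: p0@ESC p1@ESC p2@(0,3) p3@ESC -> at (1,2): 0 [-], cum=1
Step 6: p0@ESC p1@ESC p2@ESC p3@ESC -> at (1,2): 0 [-], cum=1
Total visits = 1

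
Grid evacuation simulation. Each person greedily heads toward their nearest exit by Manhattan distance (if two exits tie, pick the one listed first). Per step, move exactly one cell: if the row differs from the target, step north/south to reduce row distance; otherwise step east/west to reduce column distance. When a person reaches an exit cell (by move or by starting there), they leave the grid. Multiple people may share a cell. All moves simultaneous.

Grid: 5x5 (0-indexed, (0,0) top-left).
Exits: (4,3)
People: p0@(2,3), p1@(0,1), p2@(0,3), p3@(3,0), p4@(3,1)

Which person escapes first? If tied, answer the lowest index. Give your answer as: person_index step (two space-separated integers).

Answer: 0 2

Derivation:
Step 1: p0:(2,3)->(3,3) | p1:(0,1)->(1,1) | p2:(0,3)->(1,3) | p3:(3,0)->(4,0) | p4:(3,1)->(4,1)
Step 2: p0:(3,3)->(4,3)->EXIT | p1:(1,1)->(2,1) | p2:(1,3)->(2,3) | p3:(4,0)->(4,1) | p4:(4,1)->(4,2)
Step 3: p0:escaped | p1:(2,1)->(3,1) | p2:(2,3)->(3,3) | p3:(4,1)->(4,2) | p4:(4,2)->(4,3)->EXIT
Step 4: p0:escaped | p1:(3,1)->(4,1) | p2:(3,3)->(4,3)->EXIT | p3:(4,2)->(4,3)->EXIT | p4:escaped
Step 5: p0:escaped | p1:(4,1)->(4,2) | p2:escaped | p3:escaped | p4:escaped
Step 6: p0:escaped | p1:(4,2)->(4,3)->EXIT | p2:escaped | p3:escaped | p4:escaped
Exit steps: [2, 6, 4, 4, 3]
First to escape: p0 at step 2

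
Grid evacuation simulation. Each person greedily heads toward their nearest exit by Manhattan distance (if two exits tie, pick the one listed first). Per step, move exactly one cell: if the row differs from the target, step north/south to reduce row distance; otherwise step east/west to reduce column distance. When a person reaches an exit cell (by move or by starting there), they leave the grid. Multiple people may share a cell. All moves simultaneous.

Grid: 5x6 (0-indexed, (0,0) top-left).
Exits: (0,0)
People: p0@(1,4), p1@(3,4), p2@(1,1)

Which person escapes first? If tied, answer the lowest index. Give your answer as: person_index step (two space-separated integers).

Step 1: p0:(1,4)->(0,4) | p1:(3,4)->(2,4) | p2:(1,1)->(0,1)
Step 2: p0:(0,4)->(0,3) | p1:(2,4)->(1,4) | p2:(0,1)->(0,0)->EXIT
Step 3: p0:(0,3)->(0,2) | p1:(1,4)->(0,4) | p2:escaped
Step 4: p0:(0,2)->(0,1) | p1:(0,4)->(0,3) | p2:escaped
Step 5: p0:(0,1)->(0,0)->EXIT | p1:(0,3)->(0,2) | p2:escaped
Step 6: p0:escaped | p1:(0,2)->(0,1) | p2:escaped
Step 7: p0:escaped | p1:(0,1)->(0,0)->EXIT | p2:escaped
Exit steps: [5, 7, 2]
First to escape: p2 at step 2

Answer: 2 2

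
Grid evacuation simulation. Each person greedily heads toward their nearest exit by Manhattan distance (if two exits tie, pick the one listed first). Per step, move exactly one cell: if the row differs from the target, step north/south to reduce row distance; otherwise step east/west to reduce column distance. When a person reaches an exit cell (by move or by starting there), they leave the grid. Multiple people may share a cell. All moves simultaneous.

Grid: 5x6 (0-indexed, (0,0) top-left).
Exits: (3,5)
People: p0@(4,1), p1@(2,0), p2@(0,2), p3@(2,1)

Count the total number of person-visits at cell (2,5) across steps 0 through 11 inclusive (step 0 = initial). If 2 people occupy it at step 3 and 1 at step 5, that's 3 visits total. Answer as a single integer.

Step 0: p0@(4,1) p1@(2,0) p2@(0,2) p3@(2,1) -> at (2,5): 0 [-], cum=0
Step 1: p0@(3,1) p1@(3,0) p2@(1,2) p3@(3,1) -> at (2,5): 0 [-], cum=0
Step 2: p0@(3,2) p1@(3,1) p2@(2,2) p3@(3,2) -> at (2,5): 0 [-], cum=0
Step 3: p0@(3,3) p1@(3,2) p2@(3,2) p3@(3,3) -> at (2,5): 0 [-], cum=0
Step 4: p0@(3,4) p1@(3,3) p2@(3,3) p3@(3,4) -> at (2,5): 0 [-], cum=0
Step 5: p0@ESC p1@(3,4) p2@(3,4) p3@ESC -> at (2,5): 0 [-], cum=0
Step 6: p0@ESC p1@ESC p2@ESC p3@ESC -> at (2,5): 0 [-], cum=0
Total visits = 0

Answer: 0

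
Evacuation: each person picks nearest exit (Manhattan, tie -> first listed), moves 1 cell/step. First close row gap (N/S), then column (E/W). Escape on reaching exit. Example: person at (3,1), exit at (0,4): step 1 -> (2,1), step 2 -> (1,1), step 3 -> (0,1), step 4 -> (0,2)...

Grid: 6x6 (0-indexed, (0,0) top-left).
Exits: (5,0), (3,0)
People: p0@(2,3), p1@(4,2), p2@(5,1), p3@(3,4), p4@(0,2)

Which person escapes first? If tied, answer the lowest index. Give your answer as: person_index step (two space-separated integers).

Answer: 2 1

Derivation:
Step 1: p0:(2,3)->(3,3) | p1:(4,2)->(5,2) | p2:(5,1)->(5,0)->EXIT | p3:(3,4)->(3,3) | p4:(0,2)->(1,2)
Step 2: p0:(3,3)->(3,2) | p1:(5,2)->(5,1) | p2:escaped | p3:(3,3)->(3,2) | p4:(1,2)->(2,2)
Step 3: p0:(3,2)->(3,1) | p1:(5,1)->(5,0)->EXIT | p2:escaped | p3:(3,2)->(3,1) | p4:(2,2)->(3,2)
Step 4: p0:(3,1)->(3,0)->EXIT | p1:escaped | p2:escaped | p3:(3,1)->(3,0)->EXIT | p4:(3,2)->(3,1)
Step 5: p0:escaped | p1:escaped | p2:escaped | p3:escaped | p4:(3,1)->(3,0)->EXIT
Exit steps: [4, 3, 1, 4, 5]
First to escape: p2 at step 1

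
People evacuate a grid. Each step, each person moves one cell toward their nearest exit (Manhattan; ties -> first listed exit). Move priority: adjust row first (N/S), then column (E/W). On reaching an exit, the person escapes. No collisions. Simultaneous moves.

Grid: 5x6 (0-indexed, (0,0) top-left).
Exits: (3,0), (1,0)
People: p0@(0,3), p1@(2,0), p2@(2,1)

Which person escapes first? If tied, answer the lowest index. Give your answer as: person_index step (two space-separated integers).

Step 1: p0:(0,3)->(1,3) | p1:(2,0)->(3,0)->EXIT | p2:(2,1)->(3,1)
Step 2: p0:(1,3)->(1,2) | p1:escaped | p2:(3,1)->(3,0)->EXIT
Step 3: p0:(1,2)->(1,1) | p1:escaped | p2:escaped
Step 4: p0:(1,1)->(1,0)->EXIT | p1:escaped | p2:escaped
Exit steps: [4, 1, 2]
First to escape: p1 at step 1

Answer: 1 1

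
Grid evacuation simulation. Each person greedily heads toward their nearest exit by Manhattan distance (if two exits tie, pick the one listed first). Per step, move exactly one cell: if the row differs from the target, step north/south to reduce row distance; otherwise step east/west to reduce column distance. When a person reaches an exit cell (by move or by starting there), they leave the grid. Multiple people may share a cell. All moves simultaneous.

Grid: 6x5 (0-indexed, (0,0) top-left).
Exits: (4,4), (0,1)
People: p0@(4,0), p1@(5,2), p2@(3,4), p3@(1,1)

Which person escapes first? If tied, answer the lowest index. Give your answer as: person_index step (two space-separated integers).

Step 1: p0:(4,0)->(4,1) | p1:(5,2)->(4,2) | p2:(3,4)->(4,4)->EXIT | p3:(1,1)->(0,1)->EXIT
Step 2: p0:(4,1)->(4,2) | p1:(4,2)->(4,3) | p2:escaped | p3:escaped
Step 3: p0:(4,2)->(4,3) | p1:(4,3)->(4,4)->EXIT | p2:escaped | p3:escaped
Step 4: p0:(4,3)->(4,4)->EXIT | p1:escaped | p2:escaped | p3:escaped
Exit steps: [4, 3, 1, 1]
First to escape: p2 at step 1

Answer: 2 1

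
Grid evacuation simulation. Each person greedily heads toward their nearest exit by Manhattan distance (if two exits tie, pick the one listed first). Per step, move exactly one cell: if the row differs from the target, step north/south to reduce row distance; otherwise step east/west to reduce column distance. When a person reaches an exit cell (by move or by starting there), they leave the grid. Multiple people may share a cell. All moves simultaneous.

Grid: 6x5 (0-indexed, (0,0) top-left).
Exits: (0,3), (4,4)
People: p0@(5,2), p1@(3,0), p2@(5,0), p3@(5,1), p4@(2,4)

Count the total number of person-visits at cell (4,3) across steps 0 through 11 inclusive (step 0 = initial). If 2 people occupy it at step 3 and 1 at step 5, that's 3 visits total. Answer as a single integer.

Answer: 4

Derivation:
Step 0: p0@(5,2) p1@(3,0) p2@(5,0) p3@(5,1) p4@(2,4) -> at (4,3): 0 [-], cum=0
Step 1: p0@(4,2) p1@(4,0) p2@(4,0) p3@(4,1) p4@(3,4) -> at (4,3): 0 [-], cum=0
Step 2: p0@(4,3) p1@(4,1) p2@(4,1) p3@(4,2) p4@ESC -> at (4,3): 1 [p0], cum=1
Step 3: p0@ESC p1@(4,2) p2@(4,2) p3@(4,3) p4@ESC -> at (4,3): 1 [p3], cum=2
Step 4: p0@ESC p1@(4,3) p2@(4,3) p3@ESC p4@ESC -> at (4,3): 2 [p1,p2], cum=4
Step 5: p0@ESC p1@ESC p2@ESC p3@ESC p4@ESC -> at (4,3): 0 [-], cum=4
Total visits = 4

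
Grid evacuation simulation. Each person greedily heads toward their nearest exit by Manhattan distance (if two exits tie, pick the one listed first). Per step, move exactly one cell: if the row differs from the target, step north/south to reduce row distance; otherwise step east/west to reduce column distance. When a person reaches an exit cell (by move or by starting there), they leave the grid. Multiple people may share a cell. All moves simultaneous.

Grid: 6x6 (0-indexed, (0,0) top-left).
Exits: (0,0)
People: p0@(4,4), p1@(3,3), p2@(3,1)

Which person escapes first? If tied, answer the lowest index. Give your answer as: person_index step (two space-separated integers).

Answer: 2 4

Derivation:
Step 1: p0:(4,4)->(3,4) | p1:(3,3)->(2,3) | p2:(3,1)->(2,1)
Step 2: p0:(3,4)->(2,4) | p1:(2,3)->(1,3) | p2:(2,1)->(1,1)
Step 3: p0:(2,4)->(1,4) | p1:(1,3)->(0,3) | p2:(1,1)->(0,1)
Step 4: p0:(1,4)->(0,4) | p1:(0,3)->(0,2) | p2:(0,1)->(0,0)->EXIT
Step 5: p0:(0,4)->(0,3) | p1:(0,2)->(0,1) | p2:escaped
Step 6: p0:(0,3)->(0,2) | p1:(0,1)->(0,0)->EXIT | p2:escaped
Step 7: p0:(0,2)->(0,1) | p1:escaped | p2:escaped
Step 8: p0:(0,1)->(0,0)->EXIT | p1:escaped | p2:escaped
Exit steps: [8, 6, 4]
First to escape: p2 at step 4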